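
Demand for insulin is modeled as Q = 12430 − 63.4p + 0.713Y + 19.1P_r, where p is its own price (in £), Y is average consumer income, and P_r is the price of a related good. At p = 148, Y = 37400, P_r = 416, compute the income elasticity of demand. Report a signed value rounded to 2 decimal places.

At the given values, Q = 12430 − 63.4(148) + 0.713(37400) + 19.1(416) = 37658.6.
∂Q/∂Y = 0.713.
E = (0.713) × (37400/37658.6) = 0.7081…

0.71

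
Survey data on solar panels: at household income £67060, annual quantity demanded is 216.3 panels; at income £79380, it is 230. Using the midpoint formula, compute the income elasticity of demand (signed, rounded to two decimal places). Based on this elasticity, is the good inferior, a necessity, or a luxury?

%ΔQ = (230 − 216.3)/[( 216.3 + 230)/2] = 13.7/223.15 = 0.061393…
%ΔIncome = (79380 − 67060)/[( 67060 + 79380)/2] = 12320/73220 = 0.168260…
E_income = (13.7/223.15) / (12320/73220) = 0.3648…
0 < E_income < 1 ⇒ normal good, necessity.

0.36; necessity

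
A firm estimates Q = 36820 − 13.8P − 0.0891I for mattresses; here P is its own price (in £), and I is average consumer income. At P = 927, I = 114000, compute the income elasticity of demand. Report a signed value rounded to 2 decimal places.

At the given values, Q = 36820 − 13.8(927) − 0.0891(114000) = 13870.
∂Q/∂I = -0.0891.
E = (-0.0891) × (114000/13870) = -0.7323…

-0.73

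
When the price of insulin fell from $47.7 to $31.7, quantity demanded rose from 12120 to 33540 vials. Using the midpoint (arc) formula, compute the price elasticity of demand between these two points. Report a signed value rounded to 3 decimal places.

%ΔQ = (33540 − 12120) / [(12120 + 33540)/2] = 21420/22830 = 0.938239…
%ΔP = (31.7 − 47.7) / [(47.7 + 31.7)/2] = -16/39.7 = -0.403022…
Arc Ed = %ΔQ / %ΔP = (21420/22830) / (-16/39.7) = -2.32800…

-2.328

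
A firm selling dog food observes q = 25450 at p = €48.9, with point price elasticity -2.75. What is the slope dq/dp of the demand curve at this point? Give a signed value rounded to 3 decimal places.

-1431.237

Ed = (dq/dp)·(p/q) ⇒ dq/dp = Ed·q/p = (-2.75)·25450/48.9 = -1431.23721…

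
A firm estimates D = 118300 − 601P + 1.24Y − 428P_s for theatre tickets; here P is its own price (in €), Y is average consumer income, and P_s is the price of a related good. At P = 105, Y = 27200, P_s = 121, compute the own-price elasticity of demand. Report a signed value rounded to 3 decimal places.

-1.699

At the given values, D = 118300 − 601(105) + 1.24(27200) − 428(121) = 37135.
∂D/∂P = −601.
E = (-601) × (105/37135) = -1.69934…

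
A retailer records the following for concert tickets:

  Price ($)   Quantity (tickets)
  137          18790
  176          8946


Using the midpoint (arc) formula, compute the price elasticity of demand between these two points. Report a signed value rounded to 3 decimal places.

-2.848

%ΔQ = (8946 − 18790) / [(18790 + 8946)/2] = -9844/13868 = -0.709835…
%ΔP = (176 − 137) / [(137 + 176)/2] = 39/156.5 = 0.249201…
Arc Ed = %ΔQ / %ΔP = (-9844/13868) / (39/156.5) = -2.84844…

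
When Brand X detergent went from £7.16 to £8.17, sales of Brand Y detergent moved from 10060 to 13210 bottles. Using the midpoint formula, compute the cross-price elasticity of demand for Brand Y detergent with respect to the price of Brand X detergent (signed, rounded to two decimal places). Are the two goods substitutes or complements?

%ΔQ_{Brand Y detergent} = (13210 − 10060)/avg = 3150/11635 = 0.270734…
%ΔP_{Brand X detergent} = (8.17 − 7.16)/avg = 1.01/7.665 = 0.131767…
E_cross = (3150/11635) / (1.01/7.665) = 2.0546…
E_cross > 0 ⇒ the goods are substitutes.

2.05; substitutes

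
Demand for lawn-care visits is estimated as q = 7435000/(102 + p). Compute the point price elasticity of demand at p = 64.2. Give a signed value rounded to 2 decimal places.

dq/dp = −7435000/(102 + p)² = -269.165. At p = 64.2, q = 44735.3.
Ed = (dq/dp)·(p/q) = (-269.165) × (64.2/44735.3) = -0.3862…

-0.39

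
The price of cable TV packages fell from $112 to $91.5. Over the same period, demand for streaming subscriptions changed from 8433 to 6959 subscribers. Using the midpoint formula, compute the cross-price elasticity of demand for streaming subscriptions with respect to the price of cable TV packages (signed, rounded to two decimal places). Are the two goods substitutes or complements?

%ΔQ_{streaming subscriptions} = (6959 − 8433)/avg = -1474/7696 = -0.191528…
%ΔP_{cable TV packages} = (91.5 − 112)/avg = -20.5/101.75 = -0.201474…
E_cross = (-1474/7696) / (-20.5/101.75) = 0.9506…
E_cross > 0 ⇒ the goods are substitutes.

0.95; substitutes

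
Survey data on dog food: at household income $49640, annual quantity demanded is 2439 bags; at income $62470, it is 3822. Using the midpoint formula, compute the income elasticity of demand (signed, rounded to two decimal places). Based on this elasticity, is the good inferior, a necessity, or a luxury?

%ΔQ = (3822 − 2439)/[( 2439 + 3822)/2] = 1383/3130.5 = 0.441782…
%ΔIncome = (62470 − 49640)/[( 49640 + 62470)/2] = 12830/56055 = 0.228882…
E_income = (1383/3130.5) / (12830/56055) = 1.9301…
E_income > 1 ⇒ normal good, luxury.

1.93; luxury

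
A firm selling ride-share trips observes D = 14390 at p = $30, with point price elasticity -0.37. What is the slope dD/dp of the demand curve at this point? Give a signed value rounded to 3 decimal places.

-177.477

Ed = (dD/dp)·(p/D) ⇒ dD/dp = Ed·D/p = (-0.37)·14390/30 = -177.47666…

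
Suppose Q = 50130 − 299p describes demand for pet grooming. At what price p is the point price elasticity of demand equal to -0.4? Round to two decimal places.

Ed = −299p/(50130 − 299p). Set this equal to -0.4:
299p = 0.4·(50130 − 299p) ⇒ 299p(1 + 0.4) = 0.4·50130
p = 0.4·50130 / (299·1.4) = 47.9025…

47.90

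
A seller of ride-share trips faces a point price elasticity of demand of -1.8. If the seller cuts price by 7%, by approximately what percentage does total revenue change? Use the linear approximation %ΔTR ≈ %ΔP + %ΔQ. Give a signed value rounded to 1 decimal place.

+5.6%

%ΔQ ≈ Ed × %ΔP = (-1.8) × (-7%) = +12.6000%
%ΔTR ≈ %ΔP + %ΔQ = (-7%) + (+12.6000%) = +5.6000%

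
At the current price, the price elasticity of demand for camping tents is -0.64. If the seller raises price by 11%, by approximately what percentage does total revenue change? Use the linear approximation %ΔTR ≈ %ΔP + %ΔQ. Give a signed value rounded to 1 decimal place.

+4.0%

%ΔQ ≈ Ed × %ΔP = (-0.64) × (+11%) = -7.0400%
%ΔTR ≈ %ΔP + %ΔQ = (+11%) + (-7.0400%) = +3.9600%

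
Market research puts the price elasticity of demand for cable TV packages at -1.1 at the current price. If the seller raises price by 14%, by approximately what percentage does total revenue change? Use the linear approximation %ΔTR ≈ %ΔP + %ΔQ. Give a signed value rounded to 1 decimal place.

-1.4%

%ΔQ ≈ Ed × %ΔP = (-1.1) × (+14%) = -15.4000%
%ΔTR ≈ %ΔP + %ΔQ = (+14%) + (-15.4000%) = -1.4000%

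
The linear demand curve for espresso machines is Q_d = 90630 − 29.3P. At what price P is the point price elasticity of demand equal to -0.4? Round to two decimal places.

Ed = −29.3P/(90630 − 29.3P). Set this equal to -0.4:
29.3P = 0.4·(90630 − 29.3P) ⇒ 29.3P(1 + 0.4) = 0.4·90630
P = 0.4·90630 / (29.3·1.4) = 883.7640…

883.76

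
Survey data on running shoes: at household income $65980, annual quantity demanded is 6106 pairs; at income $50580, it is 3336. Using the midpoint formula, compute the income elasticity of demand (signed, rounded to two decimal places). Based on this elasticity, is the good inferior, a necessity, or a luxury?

2.22; luxury

%ΔQ = (3336 − 6106)/[( 6106 + 3336)/2] = -2770/4721 = -0.586740…
%ΔIncome = (50580 − 65980)/[( 65980 + 50580)/2] = -15400/58280 = -0.264241…
E_income = (-2770/4721) / (-15400/58280) = 2.2204…
E_income > 1 ⇒ normal good, luxury.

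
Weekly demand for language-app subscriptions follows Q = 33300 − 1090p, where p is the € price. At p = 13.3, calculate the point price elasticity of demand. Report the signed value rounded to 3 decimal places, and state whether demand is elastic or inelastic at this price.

dQ/dp = −1090. At p = 13.3, Q = 33300 − 1090(13.3) = 18803.
Ed = (dQ/dp)·(p/Q) = −1090 × (13.3/18803) = -0.77099…
|Ed| = 0.771 < 1, so demand is inelastic.

-0.771; inelastic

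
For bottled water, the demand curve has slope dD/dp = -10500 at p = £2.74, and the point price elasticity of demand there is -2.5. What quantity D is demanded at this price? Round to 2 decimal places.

Ed = (dD/dp)·(p/D) ⇒ D = (dD/dp)·p/Ed = (-10500)·2.74/(-2.5) = 11508

11508.00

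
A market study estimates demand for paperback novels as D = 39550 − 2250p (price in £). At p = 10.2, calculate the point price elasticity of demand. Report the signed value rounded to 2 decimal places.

-1.38

dD/dp = −2250. At p = 10.2, D = 39550 − 2250(10.2) = 16600.
Ed = (dD/dp)·(p/D) = −2250 × (10.2/16600) = -1.3825…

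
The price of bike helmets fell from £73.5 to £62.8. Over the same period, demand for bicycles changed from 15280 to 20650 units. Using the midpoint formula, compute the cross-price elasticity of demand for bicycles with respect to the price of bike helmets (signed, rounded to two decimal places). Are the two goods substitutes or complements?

-1.90; complements

%ΔQ_{bicycles} = (20650 − 15280)/avg = 5370/17965 = 0.298914…
%ΔP_{bike helmets} = (62.8 − 73.5)/avg = -10.7/68.15 = -0.157006…
E_cross = (5370/17965) / (-10.7/68.15) = -1.9038…
E_cross < 0 ⇒ the goods are complements.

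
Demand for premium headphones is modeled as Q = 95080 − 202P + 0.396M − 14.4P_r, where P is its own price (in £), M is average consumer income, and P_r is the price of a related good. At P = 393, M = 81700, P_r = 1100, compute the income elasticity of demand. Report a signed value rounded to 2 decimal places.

1.00

At the given values, Q = 95080 − 202(393) + 0.396(81700) − 14.4(1100) = 32207.2.
∂Q/∂M = 0.396.
E = (0.396) × (81700/32207.2) = 1.0045…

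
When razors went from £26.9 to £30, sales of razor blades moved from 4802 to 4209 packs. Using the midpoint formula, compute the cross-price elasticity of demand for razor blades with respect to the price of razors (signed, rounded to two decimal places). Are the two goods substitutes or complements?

%ΔQ_{razor blades} = (4209 − 4802)/avg = -593/4505.5 = -0.131616…
%ΔP_{razors} = (30 − 26.9)/avg = 3.1/28.45 = 0.108963…
E_cross = (-593/4505.5) / (3.1/28.45) = -1.2079…
E_cross < 0 ⇒ the goods are complements.

-1.21; complements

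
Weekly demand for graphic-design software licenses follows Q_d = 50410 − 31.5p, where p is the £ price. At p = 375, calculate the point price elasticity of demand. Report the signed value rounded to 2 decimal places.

-0.31

dQ_d/dp = −31.5. At p = 375, Q_d = 50410 − 31.5(375) = 38597.5.
Ed = (dQ_d/dp)·(p/Q_d) = −31.5 × (375/38597.5) = -0.3060…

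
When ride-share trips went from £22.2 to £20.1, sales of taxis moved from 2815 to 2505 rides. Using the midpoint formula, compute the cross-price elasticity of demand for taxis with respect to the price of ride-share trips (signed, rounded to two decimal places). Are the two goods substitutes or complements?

1.17; substitutes

%ΔQ_{taxis} = (2505 − 2815)/avg = -310/2660 = -0.116541…
%ΔP_{ride-share trips} = (20.1 − 22.2)/avg = -2.1/21.15 = -0.099290…
E_cross = (-310/2660) / (-2.1/21.15) = 1.1737…
E_cross > 0 ⇒ the goods are substitutes.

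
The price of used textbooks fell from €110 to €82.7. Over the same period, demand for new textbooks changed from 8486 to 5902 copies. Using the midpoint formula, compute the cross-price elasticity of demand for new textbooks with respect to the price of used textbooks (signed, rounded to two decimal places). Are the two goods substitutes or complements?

%ΔQ_{new textbooks} = (5902 − 8486)/avg = -2584/7194 = -0.359188…
%ΔP_{used textbooks} = (82.7 − 110)/avg = -27.3/96.35 = -0.283341…
E_cross = (-2584/7194) / (-27.3/96.35) = 1.2676…
E_cross > 0 ⇒ the goods are substitutes.

1.27; substitutes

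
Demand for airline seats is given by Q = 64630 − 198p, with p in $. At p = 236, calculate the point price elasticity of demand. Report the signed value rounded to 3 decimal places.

dQ/dp = −198. At p = 236, Q = 64630 − 198(236) = 17902.
Ed = (dQ/dp)·(p/Q) = −198 × (236/17902) = -2.61021…

-2.610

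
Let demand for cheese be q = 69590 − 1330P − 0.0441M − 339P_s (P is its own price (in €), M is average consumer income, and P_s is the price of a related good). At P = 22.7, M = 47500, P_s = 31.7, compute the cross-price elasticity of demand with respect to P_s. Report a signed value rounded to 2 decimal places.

-0.40

At the given values, q = 69590 − 1330(22.7) − 0.0441(47500) − 339(31.7) = 26557.95.
∂q/∂P_s = -339.
E = (-339) × (31.7/26557.95) = -0.4046…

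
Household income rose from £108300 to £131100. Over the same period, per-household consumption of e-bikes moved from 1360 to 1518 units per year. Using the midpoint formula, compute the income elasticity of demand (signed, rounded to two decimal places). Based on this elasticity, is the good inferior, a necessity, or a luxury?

%ΔQ = (1518 − 1360)/[( 1360 + 1518)/2] = 158/1439 = 0.109798…
%ΔIncome = (131100 − 108300)/[( 108300 + 131100)/2] = 22800/119700 = 0.190476…
E_income = (158/1439) / (22800/119700) = 0.5764…
0 < E_income < 1 ⇒ normal good, necessity.

0.58; necessity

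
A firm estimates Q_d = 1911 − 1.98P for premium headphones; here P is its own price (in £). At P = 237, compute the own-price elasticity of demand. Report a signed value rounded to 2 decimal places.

At the given values, Q_d = 1911 − 1.98(237) = 1441.74.
∂Q_d/∂P = −1.98.
E = (-1.98) × (237/1441.74) = -0.3254…

-0.33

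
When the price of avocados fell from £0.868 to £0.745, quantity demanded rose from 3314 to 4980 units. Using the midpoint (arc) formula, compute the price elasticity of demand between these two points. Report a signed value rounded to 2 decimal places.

-2.63

%ΔQ = (4980 − 3314) / [(3314 + 4980)/2] = 1666/4147 = 0.401736…
%ΔP = (0.745 − 0.868) / [(0.868 + 0.745)/2] = -0.123/0.8065 = -0.152510…
Arc Ed = %ΔQ / %ΔP = (1666/4147) / (-0.123/0.8065) = -2.6341…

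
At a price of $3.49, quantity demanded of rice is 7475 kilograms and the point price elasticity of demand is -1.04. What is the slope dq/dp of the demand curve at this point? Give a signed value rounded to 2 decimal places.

-2227.51

Ed = (dq/dp)·(p/q) ⇒ dq/dp = Ed·q/p = (-1.04)·7475/3.49 = -2227.5071…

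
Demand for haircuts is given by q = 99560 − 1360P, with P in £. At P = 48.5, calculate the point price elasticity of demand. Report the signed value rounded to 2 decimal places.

-1.96

dq/dP = −1360. At P = 48.5, q = 99560 − 1360(48.5) = 33600.
Ed = (dq/dP)·(P/q) = −1360 × (48.5/33600) = -1.9630…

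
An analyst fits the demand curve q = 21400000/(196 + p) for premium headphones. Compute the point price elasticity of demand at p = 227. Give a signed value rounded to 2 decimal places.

dq/dp = −21400000/(196 + p)² = -119.601. At p = 227, q = 50591.
Ed = (dq/dp)·(p/q) = (-119.601) × (227/50591) = -0.5366…

-0.54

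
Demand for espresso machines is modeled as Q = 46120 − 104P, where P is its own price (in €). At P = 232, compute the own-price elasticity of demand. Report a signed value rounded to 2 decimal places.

At the given values, Q = 46120 − 104(232) = 21992.
∂Q/∂P = −104.
E = (-104) × (232/21992) = -1.0971…

-1.10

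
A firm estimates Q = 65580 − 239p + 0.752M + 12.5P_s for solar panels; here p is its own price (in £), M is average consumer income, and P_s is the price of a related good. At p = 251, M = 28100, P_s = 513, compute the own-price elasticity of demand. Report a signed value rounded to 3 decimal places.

At the given values, Q = 65580 − 239(251) + 0.752(28100) + 12.5(513) = 33134.7.
∂Q/∂p = −239.
E = (-239) × (251/33134.7) = -1.81045…

-1.810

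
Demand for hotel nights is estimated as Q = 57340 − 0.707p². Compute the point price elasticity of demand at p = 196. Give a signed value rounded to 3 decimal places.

dQ/dp = −2·0.707·p = -277.144. At p = 196, Q = 30179.888.
Ed = (dQ/dp)·(p/Q) = (-277.144) × (196/30179.888) = -1.79988…

-1.800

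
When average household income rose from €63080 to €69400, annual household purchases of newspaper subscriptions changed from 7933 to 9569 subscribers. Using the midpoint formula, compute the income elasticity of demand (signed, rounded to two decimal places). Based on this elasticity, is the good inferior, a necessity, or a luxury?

1.96; luxury

%ΔQ = (9569 − 7933)/[( 7933 + 9569)/2] = 1636/8751 = 0.186950…
%ΔIncome = (69400 − 63080)/[( 63080 + 69400)/2] = 6320/66240 = 0.095410…
E_income = (1636/8751) / (6320/66240) = 1.9594…
E_income > 1 ⇒ normal good, luxury.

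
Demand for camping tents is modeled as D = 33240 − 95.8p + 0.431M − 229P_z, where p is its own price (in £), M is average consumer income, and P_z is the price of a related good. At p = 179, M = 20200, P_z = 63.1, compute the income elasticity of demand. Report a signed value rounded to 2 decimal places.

At the given values, D = 33240 − 95.8(179) + 0.431(20200) − 229(63.1) = 10348.1.
∂D/∂M = 0.431.
E = (0.431) × (20200/10348.1) = 0.8413…

0.84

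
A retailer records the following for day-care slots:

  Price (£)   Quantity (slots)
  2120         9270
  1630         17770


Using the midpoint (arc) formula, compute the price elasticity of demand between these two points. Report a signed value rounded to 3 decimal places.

%ΔQ = (17770 − 9270) / [(9270 + 17770)/2] = 8500/13520 = 0.628698…
%ΔP = (1630 − 2120) / [(2120 + 1630)/2] = -490/1875 = -0.261333…
Arc Ed = %ΔQ / %ΔP = (8500/13520) / (-490/1875) = -2.40573…

-2.406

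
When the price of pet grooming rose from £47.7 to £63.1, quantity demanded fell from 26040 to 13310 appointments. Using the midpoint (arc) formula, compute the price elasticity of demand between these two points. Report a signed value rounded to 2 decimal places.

-2.33

%ΔQ = (13310 − 26040) / [(26040 + 13310)/2] = -12730/19675 = -0.647013…
%ΔP = (63.1 − 47.7) / [(47.7 + 63.1)/2] = 15.4/55.4 = 0.277978…
Arc Ed = %ΔQ / %ΔP = (-12730/19675) / (15.4/55.4) = -2.3275…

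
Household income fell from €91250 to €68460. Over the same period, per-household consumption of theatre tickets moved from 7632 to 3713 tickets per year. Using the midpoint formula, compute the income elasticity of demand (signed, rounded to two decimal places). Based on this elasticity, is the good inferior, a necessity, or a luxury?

%ΔQ = (3713 − 7632)/[( 7632 + 3713)/2] = -3919/5672.5 = -0.690877…
%ΔIncome = (68460 − 91250)/[( 91250 + 68460)/2] = -22790/79855 = -0.285392…
E_income = (-3919/5672.5) / (-22790/79855) = 2.4207…
E_income > 1 ⇒ normal good, luxury.

2.42; luxury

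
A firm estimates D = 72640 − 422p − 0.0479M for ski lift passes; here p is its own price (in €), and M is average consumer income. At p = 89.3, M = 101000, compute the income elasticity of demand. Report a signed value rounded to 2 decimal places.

-0.16

At the given values, D = 72640 − 422(89.3) − 0.0479(101000) = 30117.5.
∂D/∂M = -0.0479.
E = (-0.0479) × (101000/30117.5) = -0.1606…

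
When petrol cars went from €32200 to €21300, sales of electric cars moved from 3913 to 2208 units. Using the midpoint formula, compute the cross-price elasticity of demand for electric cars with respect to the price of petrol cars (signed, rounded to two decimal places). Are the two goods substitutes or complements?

1.37; substitutes

%ΔQ_{electric cars} = (2208 − 3913)/avg = -1705/3060.5 = -0.557098…
%ΔP_{petrol cars} = (21300 − 32200)/avg = -10900/26750 = -0.407476…
E_cross = (-1705/3060.5) / (-10900/26750) = 1.3671…
E_cross > 0 ⇒ the goods are substitutes.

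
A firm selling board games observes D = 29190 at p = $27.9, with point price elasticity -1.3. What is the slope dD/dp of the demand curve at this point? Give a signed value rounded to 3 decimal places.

Ed = (dD/dp)·(p/D) ⇒ dD/dp = Ed·D/p = (-1.3)·29190/27.9 = -1360.10752…

-1360.108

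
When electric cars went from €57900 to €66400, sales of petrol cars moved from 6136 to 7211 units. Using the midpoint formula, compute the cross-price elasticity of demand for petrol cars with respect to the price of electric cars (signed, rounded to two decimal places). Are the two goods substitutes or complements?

1.18; substitutes

%ΔQ_{petrol cars} = (7211 − 6136)/avg = 1075/6673.5 = 0.161084…
%ΔP_{electric cars} = (66400 − 57900)/avg = 8500/62150 = 0.136765…
E_cross = (1075/6673.5) / (8500/62150) = 1.1778…
E_cross > 0 ⇒ the goods are substitutes.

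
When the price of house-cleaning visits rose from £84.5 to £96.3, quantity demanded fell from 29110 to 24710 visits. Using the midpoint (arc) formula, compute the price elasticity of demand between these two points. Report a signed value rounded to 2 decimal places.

-1.25

%ΔQ = (24710 − 29110) / [(29110 + 24710)/2] = -4400/26910 = -0.163507…
%ΔP = (96.3 − 84.5) / [(84.5 + 96.3)/2] = 11.8/90.4 = 0.130530…
Arc Ed = %ΔQ / %ΔP = (-4400/26910) / (11.8/90.4) = -1.2526…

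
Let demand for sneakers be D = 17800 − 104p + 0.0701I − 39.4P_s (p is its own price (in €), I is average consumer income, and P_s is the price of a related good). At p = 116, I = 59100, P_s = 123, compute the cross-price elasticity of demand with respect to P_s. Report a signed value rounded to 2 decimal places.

At the given values, D = 17800 − 104(116) + 0.0701(59100) − 39.4(123) = 5032.71.
∂D/∂P_s = -39.4.
E = (-39.4) × (123/5032.71) = -0.9629…

-0.96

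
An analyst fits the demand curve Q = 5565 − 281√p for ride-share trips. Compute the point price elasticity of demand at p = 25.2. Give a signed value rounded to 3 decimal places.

dQ/dp = −281/(2√p) = -27.9883. At p = 25.2, Q = 4154.39.
Ed = (dQ/dp)·(p/Q) = (-27.9883) × (25.2/4154.39) = -0.16977…

-0.170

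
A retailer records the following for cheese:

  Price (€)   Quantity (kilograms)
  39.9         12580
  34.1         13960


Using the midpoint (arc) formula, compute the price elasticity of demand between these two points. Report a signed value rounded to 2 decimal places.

%ΔQ = (13960 − 12580) / [(12580 + 13960)/2] = 1380/13270 = 0.103993…
%ΔP = (34.1 − 39.9) / [(39.9 + 34.1)/2] = -5.8/37 = -0.156756…
Arc Ed = %ΔQ / %ΔP = (1380/13270) / (-5.8/37) = -0.6634…

-0.66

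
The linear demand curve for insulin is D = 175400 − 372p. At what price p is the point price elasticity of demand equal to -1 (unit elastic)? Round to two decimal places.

Ed = −372p/(175400 − 372p). Set this equal to -1:
372p = 1·(175400 − 372p) ⇒ 372p(1 + 1) = 1·175400
p = 1·175400 / (372·2) = 235.7526…

235.75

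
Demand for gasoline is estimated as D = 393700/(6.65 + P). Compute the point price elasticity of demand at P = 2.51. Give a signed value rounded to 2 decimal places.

dD/dP = −393700/(6.65 + P)² = -4692.18. At P = 2.51, D = 42980.3.
Ed = (dD/dP)·(P/D) = (-4692.18) × (2.51/42980.3) = -0.2740…

-0.27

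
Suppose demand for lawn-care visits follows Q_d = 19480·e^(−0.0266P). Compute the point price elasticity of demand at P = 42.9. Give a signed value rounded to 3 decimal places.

-1.141

dQ_d/dP = −0.0266·Q_d = -165.531. At P = 42.9, Q_d = 6222.98.
Ed = (dQ_d/dP)·(P/Q_d) = (-165.531) × (42.9/6222.98) = -1.14114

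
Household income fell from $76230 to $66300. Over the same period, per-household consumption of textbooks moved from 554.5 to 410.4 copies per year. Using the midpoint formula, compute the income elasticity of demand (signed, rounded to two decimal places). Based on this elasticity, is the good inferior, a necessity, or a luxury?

2.14; luxury

%ΔQ = (410.4 − 554.5)/[( 554.5 + 410.4)/2] = -144.1/482.45 = -0.298683…
%ΔIncome = (66300 − 76230)/[( 76230 + 66300)/2] = -9930/71265 = -0.139339…
E_income = (-144.1/482.45) / (-9930/71265) = 2.1435…
E_income > 1 ⇒ normal good, luxury.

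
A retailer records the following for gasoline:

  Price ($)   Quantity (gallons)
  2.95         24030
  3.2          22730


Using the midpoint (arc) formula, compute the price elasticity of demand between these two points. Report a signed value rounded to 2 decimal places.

%ΔQ = (22730 − 24030) / [(24030 + 22730)/2] = -1300/23380 = -0.055603…
%ΔP = (3.2 − 2.95) / [(2.95 + 3.2)/2] = 0.25/3.075 = 0.081300…
Arc Ed = %ΔQ / %ΔP = (-1300/23380) / (0.25/3.075) = -0.6839…

-0.68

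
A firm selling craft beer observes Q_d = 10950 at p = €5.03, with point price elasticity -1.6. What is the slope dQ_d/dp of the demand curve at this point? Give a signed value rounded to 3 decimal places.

-3483.101

Ed = (dQ_d/dp)·(p/Q_d) ⇒ dQ_d/dp = Ed·Q_d/p = (-1.6)·10950/5.03 = -3483.10139…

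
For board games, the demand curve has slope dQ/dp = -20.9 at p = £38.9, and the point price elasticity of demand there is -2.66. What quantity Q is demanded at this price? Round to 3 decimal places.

Ed = (dQ/dp)·(p/Q) ⇒ Q = (dQ/dp)·p/Ed = (-20.9)·38.9/(-2.66) = 305.64285…

305.643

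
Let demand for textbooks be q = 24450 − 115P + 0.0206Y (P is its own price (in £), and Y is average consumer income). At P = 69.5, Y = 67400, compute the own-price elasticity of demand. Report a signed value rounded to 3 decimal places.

At the given values, q = 24450 − 115(69.5) + 0.0206(67400) = 17845.94.
∂q/∂P = −115.
E = (-115) × (69.5/17845.94) = -0.44786…

-0.448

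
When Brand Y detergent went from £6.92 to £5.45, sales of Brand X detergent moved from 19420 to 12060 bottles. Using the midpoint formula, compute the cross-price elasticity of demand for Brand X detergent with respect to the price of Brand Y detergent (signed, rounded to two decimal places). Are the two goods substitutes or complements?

%ΔQ_{Brand X detergent} = (12060 − 19420)/avg = -7360/15740 = -0.467598…
%ΔP_{Brand Y detergent} = (5.45 − 6.92)/avg = -1.47/6.185 = -0.237671…
E_cross = (-7360/15740) / (-1.47/6.185) = 1.9674…
E_cross > 0 ⇒ the goods are substitutes.

1.97; substitutes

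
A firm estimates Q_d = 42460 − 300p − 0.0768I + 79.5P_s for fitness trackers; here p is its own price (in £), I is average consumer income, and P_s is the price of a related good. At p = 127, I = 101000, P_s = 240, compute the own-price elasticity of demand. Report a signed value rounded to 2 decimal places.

At the given values, Q_d = 42460 − 300(127) − 0.0768(101000) + 79.5(240) = 15683.2.
∂Q_d/∂p = −300.
E = (-300) × (127/15683.2) = -2.4293…

-2.43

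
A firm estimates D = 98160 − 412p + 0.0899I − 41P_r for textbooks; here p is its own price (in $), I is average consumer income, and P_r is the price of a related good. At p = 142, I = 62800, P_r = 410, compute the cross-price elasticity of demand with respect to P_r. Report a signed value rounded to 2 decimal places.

At the given values, D = 98160 − 412(142) + 0.0899(62800) − 41(410) = 28491.72.
∂D/∂P_r = -41.
E = (-41) × (410/28491.72) = -0.5899…

-0.59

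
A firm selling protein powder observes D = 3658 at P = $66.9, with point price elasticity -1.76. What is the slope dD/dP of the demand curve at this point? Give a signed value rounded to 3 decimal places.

-96.234

Ed = (dD/dP)·(P/D) ⇒ dD/dP = Ed·D/P = (-1.76)·3658/66.9 = -96.23437…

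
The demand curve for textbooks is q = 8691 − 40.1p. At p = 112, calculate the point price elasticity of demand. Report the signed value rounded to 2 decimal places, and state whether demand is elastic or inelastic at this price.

-1.07; elastic

dq/dp = −40.1. At p = 112, q = 8691 − 40.1(112) = 4199.8.
Ed = (dq/dp)·(p/q) = −40.1 × (112/4199.8) = -1.0693…
|Ed| = 1.07 > 1, so demand is elastic.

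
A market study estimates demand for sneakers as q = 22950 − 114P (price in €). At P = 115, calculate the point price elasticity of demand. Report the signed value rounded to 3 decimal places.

-1.332

dq/dP = −114. At P = 115, q = 22950 − 114(115) = 9840.
Ed = (dq/dP)·(P/q) = −114 × (115/9840) = -1.33231…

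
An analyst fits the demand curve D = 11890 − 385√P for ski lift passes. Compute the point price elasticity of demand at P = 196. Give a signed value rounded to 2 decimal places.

dD/dP = −385/(2√P) = -13.75. At P = 196, D = 6500.
Ed = (dD/dP)·(P/D) = (-13.75) × (196/6500) = -0.4146…

-0.41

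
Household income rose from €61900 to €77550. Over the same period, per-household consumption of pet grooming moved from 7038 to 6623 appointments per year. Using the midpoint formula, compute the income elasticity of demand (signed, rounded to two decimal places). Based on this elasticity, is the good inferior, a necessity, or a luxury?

%ΔQ = (6623 − 7038)/[( 7038 + 6623)/2] = -415/6830.5 = -0.060756…
%ΔIncome = (77550 − 61900)/[( 61900 + 77550)/2] = 15650/69725 = 0.224453…
E_income = (-415/6830.5) / (15650/69725) = -0.2706…
E_income < 0 ⇒ inferior good.

-0.27; inferior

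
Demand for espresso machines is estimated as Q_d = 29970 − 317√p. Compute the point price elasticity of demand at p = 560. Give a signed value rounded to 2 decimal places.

-0.17

dQ_d/dp = −317/(2√p) = -6.69785. At p = 560, Q_d = 22468.4.
Ed = (dQ_d/dp)·(p/Q_d) = (-6.69785) × (560/22468.4) = -0.1669…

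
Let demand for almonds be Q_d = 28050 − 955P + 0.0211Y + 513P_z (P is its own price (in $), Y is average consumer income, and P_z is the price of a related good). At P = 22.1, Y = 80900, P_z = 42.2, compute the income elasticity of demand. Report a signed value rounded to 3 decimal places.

At the given values, Q_d = 28050 − 955(22.1) + 0.0211(80900) + 513(42.2) = 30300.09.
∂Q_d/∂Y = 0.0211.
E = (0.0211) × (80900/30300.09) = 0.05633…

0.056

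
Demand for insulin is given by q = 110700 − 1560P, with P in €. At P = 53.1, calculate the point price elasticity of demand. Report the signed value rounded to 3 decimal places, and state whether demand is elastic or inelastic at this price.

dq/dP = −1560. At P = 53.1, q = 110700 − 1560(53.1) = 27864.
Ed = (dq/dP)·(P/q) = −1560 × (53.1/27864) = -2.97286…
|Ed| = 2.973 > 1, so demand is elastic.

-2.973; elastic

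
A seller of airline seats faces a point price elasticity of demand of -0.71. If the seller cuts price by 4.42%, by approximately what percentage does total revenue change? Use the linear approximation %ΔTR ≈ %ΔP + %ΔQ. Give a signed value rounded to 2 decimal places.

-1.28%

%ΔQ ≈ Ed × %ΔP = (-0.71) × (-4.42%) = +3.1382%
%ΔTR ≈ %ΔP + %ΔQ = (-4.42%) + (+3.1382%) = -1.2818%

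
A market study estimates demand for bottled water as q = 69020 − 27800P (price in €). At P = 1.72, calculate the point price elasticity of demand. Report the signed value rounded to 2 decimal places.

-2.26

dq/dP = −27800. At P = 1.72, q = 69020 − 27800(1.72) = 21204.
Ed = (dq/dP)·(P/q) = −27800 × (1.72/21204) = -2.2550…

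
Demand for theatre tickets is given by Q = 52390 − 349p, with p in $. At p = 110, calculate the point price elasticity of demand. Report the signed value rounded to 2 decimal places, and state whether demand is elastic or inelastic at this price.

-2.74; elastic

dQ/dp = −349. At p = 110, Q = 52390 − 349(110) = 14000.
Ed = (dQ/dp)·(p/Q) = −349 × (110/14000) = -2.7421…
|Ed| = 2.74 > 1, so demand is elastic.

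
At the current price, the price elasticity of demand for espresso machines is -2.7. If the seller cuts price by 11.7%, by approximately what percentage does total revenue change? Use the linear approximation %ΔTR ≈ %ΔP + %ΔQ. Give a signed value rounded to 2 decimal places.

+19.89%

%ΔQ ≈ Ed × %ΔP = (-2.7) × (-11.7%) = +31.5900%
%ΔTR ≈ %ΔP + %ΔQ = (-11.7%) + (+31.5900%) = +19.8900%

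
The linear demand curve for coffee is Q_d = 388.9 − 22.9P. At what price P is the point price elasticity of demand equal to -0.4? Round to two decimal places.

Ed = −22.9P/(388.9 − 22.9P). Set this equal to -0.4:
22.9P = 0.4·(388.9 − 22.9P) ⇒ 22.9P(1 + 0.4) = 0.4·388.9
P = 0.4·388.9 / (22.9·1.4) = 4.8521…

4.85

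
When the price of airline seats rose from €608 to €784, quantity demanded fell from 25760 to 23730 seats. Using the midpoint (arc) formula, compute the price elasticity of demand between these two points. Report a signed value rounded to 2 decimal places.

%ΔQ = (23730 − 25760) / [(25760 + 23730)/2] = -2030/24745 = -0.082036…
%ΔP = (784 − 608) / [(608 + 784)/2] = 176/696 = 0.252873…
Arc Ed = %ΔQ / %ΔP = (-2030/24745) / (176/696) = -0.3244…

-0.32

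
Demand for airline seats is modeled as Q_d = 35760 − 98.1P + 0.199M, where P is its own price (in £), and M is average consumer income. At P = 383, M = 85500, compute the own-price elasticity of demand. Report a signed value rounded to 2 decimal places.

-2.47

At the given values, Q_d = 35760 − 98.1(383) + 0.199(85500) = 15202.2.
∂Q_d/∂P = −98.1.
E = (-98.1) × (383/15202.2) = -2.4715…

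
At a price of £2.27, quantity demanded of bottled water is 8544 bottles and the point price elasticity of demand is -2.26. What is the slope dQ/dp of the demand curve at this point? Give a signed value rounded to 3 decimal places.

-8506.361

Ed = (dQ/dp)·(p/Q) ⇒ dQ/dp = Ed·Q/p = (-2.26)·8544/2.27 = -8506.36123…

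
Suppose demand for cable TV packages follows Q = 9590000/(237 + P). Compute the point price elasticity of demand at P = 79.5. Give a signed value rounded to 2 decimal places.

-0.25

dQ/dP = −9590000/(237 + P)² = -95.7351. At P = 79.5, Q = 30300.2.
Ed = (dQ/dP)·(P/Q) = (-95.7351) × (79.5/30300.2) = -0.2511…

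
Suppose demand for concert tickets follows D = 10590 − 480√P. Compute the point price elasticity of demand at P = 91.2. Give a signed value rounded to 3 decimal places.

dD/dP = −480/(2√P) = -25.1312. At P = 91.2, D = 6006.06.
Ed = (dD/dP)·(P/D) = (-25.1312) × (91.2/6006.06) = -0.38160…

-0.382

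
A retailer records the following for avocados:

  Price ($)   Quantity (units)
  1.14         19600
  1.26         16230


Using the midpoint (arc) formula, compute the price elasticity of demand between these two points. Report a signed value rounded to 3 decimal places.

-1.881

%ΔQ = (16230 − 19600) / [(19600 + 16230)/2] = -3370/17915 = -0.188110…
%ΔP = (1.26 − 1.14) / [(1.14 + 1.26)/2] = 0.12/1.2 = 0.1
Arc Ed = %ΔQ / %ΔP = (-3370/17915) / (0.12/1.2) = -1.88110…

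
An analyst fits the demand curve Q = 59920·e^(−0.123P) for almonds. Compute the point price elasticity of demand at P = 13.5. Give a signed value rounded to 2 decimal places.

-1.66

dQ/dP = −0.123·Q = -1400.65. At P = 13.5, Q = 11387.4.
Ed = (dQ/dP)·(P/Q) = (-1400.65) × (13.5/11387.4) = -1.6605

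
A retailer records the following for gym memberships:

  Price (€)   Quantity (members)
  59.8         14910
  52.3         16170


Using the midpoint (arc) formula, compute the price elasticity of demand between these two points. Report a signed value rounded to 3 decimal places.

%ΔQ = (16170 − 14910) / [(14910 + 16170)/2] = 1260/15540 = 0.081081…
%ΔP = (52.3 − 59.8) / [(59.8 + 52.3)/2] = -7.5/56.05 = -0.133809…
Arc Ed = %ΔQ / %ΔP = (1260/15540) / (-7.5/56.05) = -0.60594…

-0.606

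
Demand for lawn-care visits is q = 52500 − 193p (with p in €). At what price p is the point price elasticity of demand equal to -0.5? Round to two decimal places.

90.67

Ed = −193p/(52500 − 193p). Set this equal to -0.5:
193p = 0.5·(52500 − 193p) ⇒ 193p(1 + 0.5) = 0.5·52500
p = 0.5·52500 / (193·1.5) = 90.6735…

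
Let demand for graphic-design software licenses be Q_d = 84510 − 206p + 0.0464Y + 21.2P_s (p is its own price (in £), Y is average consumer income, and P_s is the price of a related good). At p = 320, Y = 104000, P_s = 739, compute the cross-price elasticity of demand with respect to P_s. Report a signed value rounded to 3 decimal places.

0.401

At the given values, Q_d = 84510 − 206(320) + 0.0464(104000) + 21.2(739) = 39082.4.
∂Q_d/∂P_s = 21.2.
E = (21.2) × (739/39082.4) = 0.40086…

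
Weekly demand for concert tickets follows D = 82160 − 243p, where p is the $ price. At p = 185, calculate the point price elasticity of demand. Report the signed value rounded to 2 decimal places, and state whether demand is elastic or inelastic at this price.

dD/dp = −243. At p = 185, D = 82160 − 243(185) = 37205.
Ed = (dD/dp)·(p/D) = −243 × (185/37205) = -1.2083…
|Ed| = 1.21 > 1, so demand is elastic.

-1.21; elastic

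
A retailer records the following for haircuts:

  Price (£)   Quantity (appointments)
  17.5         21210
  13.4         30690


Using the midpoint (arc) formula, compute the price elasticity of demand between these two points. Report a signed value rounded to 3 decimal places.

%ΔQ = (30690 − 21210) / [(21210 + 30690)/2] = 9480/25950 = 0.365317…
%ΔP = (13.4 − 17.5) / [(17.5 + 13.4)/2] = -4.1/15.45 = -0.265372…
Arc Ed = %ΔQ / %ΔP = (9480/25950) / (-4.1/15.45) = -1.37662…

-1.377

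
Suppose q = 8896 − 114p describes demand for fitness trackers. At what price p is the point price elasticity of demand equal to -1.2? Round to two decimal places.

Ed = −114p/(8896 − 114p). Set this equal to -1.2:
114p = 1.2·(8896 − 114p) ⇒ 114p(1 + 1.2) = 1.2·8896
p = 1.2·8896 / (114·2.2) = 42.5645…

42.56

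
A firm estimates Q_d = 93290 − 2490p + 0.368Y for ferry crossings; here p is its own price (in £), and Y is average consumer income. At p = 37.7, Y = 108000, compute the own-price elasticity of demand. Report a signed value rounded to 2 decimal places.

At the given values, Q_d = 93290 − 2490(37.7) + 0.368(108000) = 39161.
∂Q_d/∂p = −2490.
E = (-2490) × (37.7/39161) = -2.3971…

-2.40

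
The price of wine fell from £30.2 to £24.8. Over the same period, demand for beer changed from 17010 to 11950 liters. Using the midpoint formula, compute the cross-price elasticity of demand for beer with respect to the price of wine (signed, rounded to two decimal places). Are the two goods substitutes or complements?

1.78; substitutes

%ΔQ_{beer} = (11950 − 17010)/avg = -5060/14480 = -0.349447…
%ΔP_{wine} = (24.8 − 30.2)/avg = -5.4/27.5 = -0.196363…
E_cross = (-5060/14480) / (-5.4/27.5) = 1.7795…
E_cross > 0 ⇒ the goods are substitutes.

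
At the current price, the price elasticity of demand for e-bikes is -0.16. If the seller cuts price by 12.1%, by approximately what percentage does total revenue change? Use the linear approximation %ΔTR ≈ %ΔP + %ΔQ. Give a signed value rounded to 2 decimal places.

-10.16%

%ΔQ ≈ Ed × %ΔP = (-0.16) × (-12.1%) = +1.9360%
%ΔTR ≈ %ΔP + %ΔQ = (-12.1%) + (+1.9360%) = -10.1640%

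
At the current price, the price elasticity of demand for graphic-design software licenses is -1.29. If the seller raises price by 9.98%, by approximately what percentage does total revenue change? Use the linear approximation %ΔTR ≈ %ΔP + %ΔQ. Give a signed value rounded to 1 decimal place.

%ΔQ ≈ Ed × %ΔP = (-1.29) × (+9.98%) = -12.8742%
%ΔTR ≈ %ΔP + %ΔQ = (+9.98%) + (-12.8742%) = -2.8942%

-2.9%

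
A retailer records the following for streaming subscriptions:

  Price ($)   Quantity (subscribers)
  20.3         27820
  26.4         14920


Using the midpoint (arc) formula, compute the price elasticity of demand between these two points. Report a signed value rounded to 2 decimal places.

%ΔQ = (14920 − 27820) / [(27820 + 14920)/2] = -12900/21370 = -0.603649…
%ΔP = (26.4 − 20.3) / [(20.3 + 26.4)/2] = 6.1/23.35 = 0.261241…
Arc Ed = %ΔQ / %ΔP = (-12900/21370) / (6.1/23.35) = -2.3106…

-2.31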